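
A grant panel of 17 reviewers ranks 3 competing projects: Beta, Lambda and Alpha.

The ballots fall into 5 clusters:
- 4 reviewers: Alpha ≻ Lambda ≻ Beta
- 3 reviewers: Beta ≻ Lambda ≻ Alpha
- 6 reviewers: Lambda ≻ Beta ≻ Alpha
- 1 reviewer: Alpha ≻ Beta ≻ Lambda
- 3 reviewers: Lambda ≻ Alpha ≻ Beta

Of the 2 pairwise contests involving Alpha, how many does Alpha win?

Alpha against each rival (17 reviewers):
Alpha–Beta: Beta 9–8.
Alpha vs Lambda: 4+1 = 5 for Alpha, 12 for Lambda — Lambda by 12–5.
Alpha beats no one; loses to Beta, Lambda — 0 pairwise wins.

0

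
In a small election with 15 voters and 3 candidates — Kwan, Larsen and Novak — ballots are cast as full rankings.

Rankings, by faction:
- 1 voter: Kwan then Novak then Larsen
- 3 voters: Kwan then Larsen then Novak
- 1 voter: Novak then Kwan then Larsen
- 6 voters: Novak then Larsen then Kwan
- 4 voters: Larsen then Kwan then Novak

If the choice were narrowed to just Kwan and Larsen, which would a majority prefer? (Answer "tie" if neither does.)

Ballots ranking Kwan above Larsen: 1 + 3 + 1 = 5.
Ballots ranking Larsen above Kwan: 15 − 5 = 10.
Larsen wins the head-to-head 10–5.

Larsen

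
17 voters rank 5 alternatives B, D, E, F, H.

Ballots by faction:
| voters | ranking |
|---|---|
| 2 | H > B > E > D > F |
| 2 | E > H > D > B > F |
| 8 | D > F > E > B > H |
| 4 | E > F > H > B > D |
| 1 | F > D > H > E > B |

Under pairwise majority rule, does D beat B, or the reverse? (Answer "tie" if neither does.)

D

Ballots ranking D above B: 2 + 8 + 1 = 11.
Ballots ranking B above D: 17 − 11 = 6.
D wins the head-to-head 11–6.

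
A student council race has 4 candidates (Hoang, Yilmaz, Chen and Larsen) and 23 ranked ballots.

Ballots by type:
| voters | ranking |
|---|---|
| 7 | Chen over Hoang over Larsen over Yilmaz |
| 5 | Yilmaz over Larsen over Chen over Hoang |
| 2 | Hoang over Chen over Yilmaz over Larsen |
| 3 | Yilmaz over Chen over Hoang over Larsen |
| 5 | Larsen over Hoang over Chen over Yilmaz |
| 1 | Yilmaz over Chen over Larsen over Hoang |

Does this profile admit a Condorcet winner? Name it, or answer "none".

Pairwise majorities:
Hoang vs Yilmaz: Hoang is ranked higher on 7+2+5 = 14 ballots, Yilmaz on 9. Hoang wins 14–9.
Hoang vs Chen: Hoang is ranked higher on 2+5 = 7 ballots, Chen on 16. Chen wins 16–7.
Hoang vs Larsen: 12 to 11, Hoang.
Yilmaz vs Chen: Yilmaz is ranked higher on 5+3+1 = 9 ballots, Chen on 14. Chen wins 14–9.
Yilmaz vs Larsen: 5+2+3+1 = 11 for Yilmaz, 12 for Larsen — Larsen by 12–11.
Chen vs Larsen: Chen is ranked higher on 7+2+3+1 = 13 ballots, Larsen on 10. Chen wins 13–10.
Chen defeats every rival head-to-head and is the Condorcet winner.

Chen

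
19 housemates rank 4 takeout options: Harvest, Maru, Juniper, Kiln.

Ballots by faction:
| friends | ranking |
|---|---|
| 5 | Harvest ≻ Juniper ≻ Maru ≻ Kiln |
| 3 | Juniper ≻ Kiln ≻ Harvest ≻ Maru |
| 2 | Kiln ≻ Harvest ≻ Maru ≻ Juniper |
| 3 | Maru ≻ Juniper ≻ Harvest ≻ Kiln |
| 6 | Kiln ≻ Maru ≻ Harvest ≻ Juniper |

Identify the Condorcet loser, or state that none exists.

none

Head-to-head results (19 friends):
Harvest–Maru: Harvest 10–9.
Harvest vs Juniper: Harvest wins 13–6.
Harvest vs Kiln: Harvest preferred on 5+3 = 8 ballots; Kiln wins 11–8.
Maru vs Juniper: Maru, 11–8.
Maru vs Kiln: Maru is ranked higher on 5+3 = 8 ballots, Kiln on 11. Kiln wins 11–8.
Juniper vs Kiln: Juniper wins 11–8.
No restaurant is winless: Harvest beats Maru; Maru beats Juniper; Juniper beats Kiln; Kiln beats Harvest. There is no Condorcet loser.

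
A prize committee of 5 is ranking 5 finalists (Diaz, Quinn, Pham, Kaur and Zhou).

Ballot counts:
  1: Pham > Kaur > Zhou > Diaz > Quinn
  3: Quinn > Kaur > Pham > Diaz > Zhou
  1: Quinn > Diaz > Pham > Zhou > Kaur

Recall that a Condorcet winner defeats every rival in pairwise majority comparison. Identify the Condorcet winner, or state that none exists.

Quinn

Head-to-head results (5 jurors):
Diaz vs Quinn: Diaz is ranked higher on 1 ballot, Quinn on 4. Quinn wins 4–1.
Diaz vs Pham: Diaz preferred on 1 ballot; Pham wins 4–1.
Diaz vs Kaur: Diaz is ranked higher on 1 ballot, Kaur on 4. Kaur wins 4–1.
Diaz vs Zhou: Diaz preferred on 3+1 = 4 ballots; Diaz wins 4–1.
Quinn vs Pham: Quinn preferred on 3+1 = 4 ballots; Quinn wins 4–1.
Quinn vs Kaur: 3+1 = 4 for Quinn, 1 for Kaur — Quinn by 4–1.
Quinn vs Zhou: Quinn preferred on 3+1 = 4 ballots; Quinn wins 4–1.
Pham vs Kaur: 1+1 = 2 for Pham, 3 for Kaur — Kaur by 3–2.
Pham vs Zhou: Pham preferred on 1+3+1 = 5 ballots; Pham wins 5–0.
Kaur vs Zhou: Kaur is ranked higher on 1+3 = 4 ballots, Zhou on 1. Kaur wins 4–1.
Quinn defeats every rival head-to-head and is the Condorcet winner.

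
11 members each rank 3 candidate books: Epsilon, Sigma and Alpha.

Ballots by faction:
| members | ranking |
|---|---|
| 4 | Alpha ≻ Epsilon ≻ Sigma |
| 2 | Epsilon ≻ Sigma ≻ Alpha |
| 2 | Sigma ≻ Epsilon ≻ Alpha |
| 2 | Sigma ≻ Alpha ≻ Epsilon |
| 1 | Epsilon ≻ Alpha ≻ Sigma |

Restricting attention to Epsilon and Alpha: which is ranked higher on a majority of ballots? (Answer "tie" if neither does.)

Ballots ranking Epsilon above Alpha: 2 + 2 + 1 = 5.
Ballots ranking Alpha above Epsilon: 11 − 5 = 6.
Alpha wins the head-to-head 6–5.

Alpha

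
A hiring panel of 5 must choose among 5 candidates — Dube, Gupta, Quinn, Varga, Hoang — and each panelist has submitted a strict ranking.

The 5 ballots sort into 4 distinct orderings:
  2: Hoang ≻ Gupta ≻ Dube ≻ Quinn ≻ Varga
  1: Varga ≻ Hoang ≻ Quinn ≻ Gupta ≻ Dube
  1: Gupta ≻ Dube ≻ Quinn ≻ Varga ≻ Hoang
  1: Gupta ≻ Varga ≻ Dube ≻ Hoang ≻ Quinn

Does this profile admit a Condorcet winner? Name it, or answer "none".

Check each pair by majority over 5 ballots:
Dube vs Gupta: 0 for Dube, 5 for Gupta — Gupta by 5–0.
Dube vs Quinn: 4 to 1, Dube.
Dube vs Varga: Dube preferred on 2+1 = 3 ballots; Dube wins 3–2.
Dube vs Hoang: Dube is ranked higher on 1+1 = 2 ballots, Hoang on 3. Hoang wins 3–2.
Gupta vs Quinn: Gupta, 4–1.
Gupta vs Varga: Gupta, 4–1.
Gupta vs Hoang: 1+1 = 2 for Gupta, 3 for Hoang — Hoang by 3–2.
Quinn vs Varga: Quinn, 3–2.
Quinn vs Hoang: Quinn is ranked higher on 1 ballot, Hoang on 4. Hoang wins 4–1.
Varga vs Hoang: Varga is ranked higher on 1+1+1 = 3 ballots, Hoang on 2. Varga wins 3–2.
No candidate is unbeaten: Dube loses to Gupta; Gupta loses to Hoang; Quinn loses to Dube; Varga loses to Dube; Hoang loses to Varga. In particular Dube → Varga → Hoang → Dube is a majority cycle — no Condorcet winner exists.

none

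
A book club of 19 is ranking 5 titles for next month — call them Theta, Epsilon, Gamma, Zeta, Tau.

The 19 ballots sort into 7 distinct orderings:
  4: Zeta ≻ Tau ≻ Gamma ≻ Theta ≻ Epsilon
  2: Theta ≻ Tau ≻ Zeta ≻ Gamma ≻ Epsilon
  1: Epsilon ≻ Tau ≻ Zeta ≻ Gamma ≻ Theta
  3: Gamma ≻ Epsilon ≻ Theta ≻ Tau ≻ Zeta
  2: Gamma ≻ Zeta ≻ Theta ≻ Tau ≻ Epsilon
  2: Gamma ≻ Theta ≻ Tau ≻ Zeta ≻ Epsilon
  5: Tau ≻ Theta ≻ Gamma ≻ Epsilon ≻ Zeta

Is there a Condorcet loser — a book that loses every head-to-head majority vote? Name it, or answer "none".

Head-to-head results (19 members):
Theta vs Epsilon: Theta, 15–4.
Theta vs Gamma: Gamma, 12–7.
Theta vs Zeta: Theta wins 12–7.
Theta vs Tau: 9 to 10, Tau.
Epsilon–Gamma: Gamma 18–1.
Epsilon vs Zeta: Epsilon is ranked higher on 1+3+5 = 9 ballots, Zeta on 10. Zeta wins 10–9.
Epsilon vs Tau: 1+3 = 4 for Epsilon, 15 for Tau — Tau by 15–4.
Gamma vs Zeta: 12 to 7, Gamma.
Gamma vs Tau: 3+2+2 = 7 for Gamma, 12 for Tau — Tau by 12–7.
Zeta vs Tau: Zeta is ranked higher on 4+2 = 6 ballots, Tau on 13. Tau wins 13–6.
Epsilon loses to every other book — it is the Condorcet loser.

Epsilon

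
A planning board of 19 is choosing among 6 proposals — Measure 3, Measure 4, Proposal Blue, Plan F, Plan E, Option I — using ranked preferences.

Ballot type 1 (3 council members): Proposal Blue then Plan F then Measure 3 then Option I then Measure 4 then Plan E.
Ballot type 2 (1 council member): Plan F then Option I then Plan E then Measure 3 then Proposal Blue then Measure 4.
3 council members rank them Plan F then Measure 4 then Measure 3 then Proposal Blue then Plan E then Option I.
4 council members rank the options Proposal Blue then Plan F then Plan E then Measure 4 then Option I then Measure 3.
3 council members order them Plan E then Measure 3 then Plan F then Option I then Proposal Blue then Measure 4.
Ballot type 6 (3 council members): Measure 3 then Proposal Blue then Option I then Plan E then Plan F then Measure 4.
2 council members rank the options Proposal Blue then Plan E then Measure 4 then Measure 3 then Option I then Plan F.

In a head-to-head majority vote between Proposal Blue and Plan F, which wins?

Ballots ranking Proposal Blue above Plan F: 3 + 4 + 3 + 2 = 12.
Ballots ranking Plan F above Proposal Blue: 19 − 12 = 7.
Proposal Blue wins the head-to-head 12–7.

Proposal Blue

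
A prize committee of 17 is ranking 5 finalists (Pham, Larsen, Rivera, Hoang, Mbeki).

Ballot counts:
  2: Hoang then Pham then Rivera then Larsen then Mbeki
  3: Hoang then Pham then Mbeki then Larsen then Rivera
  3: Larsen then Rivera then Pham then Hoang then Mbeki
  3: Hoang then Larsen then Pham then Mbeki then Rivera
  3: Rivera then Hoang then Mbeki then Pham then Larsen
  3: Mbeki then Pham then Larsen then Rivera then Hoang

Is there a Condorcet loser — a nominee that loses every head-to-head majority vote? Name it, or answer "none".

Head-to-head results (17 jurors):
Pham vs Larsen: Pham wins 11–6.
Pham vs Rivera: Pham is ranked higher on 2+3+3+3 = 11 ballots, Rivera on 6. Pham wins 11–6.
Pham vs Hoang: Hoang wins 11–6.
Pham vs Mbeki: Pham, 11–6.
Larsen vs Rivera: 12 to 5, Larsen.
Larsen vs Hoang: Larsen preferred on 3+3 = 6 ballots; Hoang wins 11–6.
Larsen vs Mbeki: Larsen preferred on 2+3+3 = 8 ballots; Mbeki wins 9–8.
Rivera vs Hoang: Rivera is ranked higher on 3+3+3 = 9 ballots, Hoang on 8. Rivera wins 9–8.
Rivera vs Mbeki: Mbeki, 9–8.
Hoang vs Mbeki: Hoang wins 14–3.
Every nominee wins at least one matchup (Pham beats Larsen; Larsen beats Rivera; Rivera beats Hoang; Hoang beats Pham; Mbeki beats Larsen), so there is no Condorcet loser.

none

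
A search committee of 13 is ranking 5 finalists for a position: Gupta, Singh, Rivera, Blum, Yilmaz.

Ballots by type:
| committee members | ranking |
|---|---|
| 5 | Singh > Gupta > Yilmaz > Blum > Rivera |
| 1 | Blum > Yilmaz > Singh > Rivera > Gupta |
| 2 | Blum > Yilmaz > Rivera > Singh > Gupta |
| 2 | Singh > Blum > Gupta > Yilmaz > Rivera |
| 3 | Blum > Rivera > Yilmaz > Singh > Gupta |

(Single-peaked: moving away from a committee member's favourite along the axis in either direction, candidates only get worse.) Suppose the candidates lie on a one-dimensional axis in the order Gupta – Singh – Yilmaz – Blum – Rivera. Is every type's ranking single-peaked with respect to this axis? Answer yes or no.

Axis positions: Gupta=1, Singh=2, Yilmaz=3, Blum=4, Rivera=5.
Type 1 (peak Singh at position 2): ranking walks positions 2-1-3-4-5, expanding outward from the peak — single-peaked.
Type 2 (peak Blum at position 4): ranking walks positions 4-3-2-5-1, expanding outward from the peak — single-peaked.
Type 3 (peak Blum at position 4): ranking walks positions 4-3-5-2-1, expanding outward from the peak — single-peaked.
Type 4: ranking walks positions 2-4-1-3-5; Blum is ranked above Yilmaz even though Yilmaz lies between Blum and the peak Singh on the axis — preferences dip and rise again. Not single-peaked.
Type 5 (peak Blum at position 4): ranking walks positions 4-5-3-2-1, expanding outward from the peak — single-peaked.
Type 4 violates single-peakedness, so the profile is not single-peaked on this axis.

no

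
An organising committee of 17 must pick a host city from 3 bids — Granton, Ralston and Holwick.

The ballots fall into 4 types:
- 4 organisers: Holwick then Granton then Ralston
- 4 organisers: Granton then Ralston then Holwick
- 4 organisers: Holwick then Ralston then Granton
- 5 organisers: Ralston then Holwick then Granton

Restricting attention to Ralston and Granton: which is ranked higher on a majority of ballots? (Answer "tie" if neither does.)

Ballots ranking Ralston above Granton: 4 + 5 = 9.
Ballots ranking Granton above Ralston: 17 − 9 = 8.
Ralston wins the head-to-head 9–8.

Ralston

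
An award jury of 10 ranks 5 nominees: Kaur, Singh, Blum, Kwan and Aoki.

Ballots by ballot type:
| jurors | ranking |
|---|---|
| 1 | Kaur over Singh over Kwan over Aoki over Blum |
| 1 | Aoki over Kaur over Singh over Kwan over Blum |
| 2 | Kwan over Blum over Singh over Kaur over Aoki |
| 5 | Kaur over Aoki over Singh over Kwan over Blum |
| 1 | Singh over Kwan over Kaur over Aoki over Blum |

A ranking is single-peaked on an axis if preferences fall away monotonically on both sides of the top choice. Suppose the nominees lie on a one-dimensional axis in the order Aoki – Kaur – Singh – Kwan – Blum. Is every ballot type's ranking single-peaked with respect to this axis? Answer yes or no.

yes

Axis positions: Aoki=1, Kaur=2, Singh=3, Kwan=4, Blum=5.
Ballot type 1 (peak Kaur at position 2): ranking walks positions 2-3-4-1-5, expanding outward from the peak — single-peaked.
Ballot type 2 (peak Aoki at position 1): ranking walks positions 1-2-3-4-5, expanding outward from the peak — single-peaked.
Ballot type 3 (peak Kwan at position 4): ranking walks positions 4-5-3-2-1, expanding outward from the peak — single-peaked.
Ballot type 4 (peak Kaur at position 2): ranking walks positions 2-1-3-4-5, expanding outward from the peak — single-peaked.
Ballot type 5 (peak Singh at position 3): ranking walks positions 3-4-2-1-5, expanding outward from the peak — single-peaked.
Every ranking is single-peaked on this axis.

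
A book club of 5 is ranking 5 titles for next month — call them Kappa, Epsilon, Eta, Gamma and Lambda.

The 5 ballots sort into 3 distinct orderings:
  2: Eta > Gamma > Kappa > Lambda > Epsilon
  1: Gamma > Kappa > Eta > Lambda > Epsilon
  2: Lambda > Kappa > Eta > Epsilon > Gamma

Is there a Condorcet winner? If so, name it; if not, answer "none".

none

Pairwise majorities:
Kappa vs Epsilon: Kappa wins 5–0.
Kappa–Eta: Kappa 3–2.
Kappa vs Gamma: Gamma wins 3–2.
Kappa–Lambda: Kappa 3–2.
Epsilon–Eta: Eta 5–0.
Epsilon vs Gamma: Gamma wins 3–2.
Epsilon–Lambda: Lambda 5–0.
Eta vs Gamma: Eta, 4–1.
Eta vs Lambda: Eta wins 3–2.
Gamma–Lambda: Gamma 3–2.
No book is unbeaten: Kappa loses to Gamma; Epsilon loses to Kappa; Eta loses to Kappa; Gamma loses to Eta; Lambda loses to Kappa. In particular Kappa → Eta → Gamma → Kappa is a majority cycle — no Condorcet winner exists.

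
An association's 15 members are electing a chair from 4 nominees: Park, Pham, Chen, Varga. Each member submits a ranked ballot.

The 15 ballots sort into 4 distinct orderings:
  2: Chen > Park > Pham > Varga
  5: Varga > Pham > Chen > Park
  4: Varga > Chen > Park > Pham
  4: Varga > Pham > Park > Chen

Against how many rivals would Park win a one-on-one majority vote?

Park against each rival (15 voters):
Park vs Pham: 6 to 9, Pham.
Park vs Chen: 4 to 11, Chen.
Park–Varga: Varga 13–2.
Park beats no one; loses to Pham, Chen, Varga — 0 pairwise wins.

0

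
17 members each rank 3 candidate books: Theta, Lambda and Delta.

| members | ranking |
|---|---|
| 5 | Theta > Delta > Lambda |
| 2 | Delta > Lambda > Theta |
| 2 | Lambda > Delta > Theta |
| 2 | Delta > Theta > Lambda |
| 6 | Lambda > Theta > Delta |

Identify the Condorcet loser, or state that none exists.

none

Head-to-head results (17 members):
Theta vs Lambda: 5+2 = 7 for Theta, 10 for Lambda — Lambda by 10–7.
Theta vs Delta: Theta is ranked higher on 5+6 = 11 ballots, Delta on 6. Theta wins 11–6.
Lambda vs Delta: Delta, 9–8.
No book is winless: Theta beats Delta; Lambda beats Theta; Delta beats Lambda. There is no Condorcet loser.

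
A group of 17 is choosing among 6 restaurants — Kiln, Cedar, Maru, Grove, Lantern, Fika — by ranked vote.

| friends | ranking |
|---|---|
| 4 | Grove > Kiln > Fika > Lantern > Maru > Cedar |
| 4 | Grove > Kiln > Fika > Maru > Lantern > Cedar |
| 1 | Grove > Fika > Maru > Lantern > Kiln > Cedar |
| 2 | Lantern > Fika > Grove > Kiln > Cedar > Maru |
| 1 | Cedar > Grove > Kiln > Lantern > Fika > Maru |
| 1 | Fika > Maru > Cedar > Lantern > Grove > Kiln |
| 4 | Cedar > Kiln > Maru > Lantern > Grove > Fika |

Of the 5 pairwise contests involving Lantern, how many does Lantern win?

1

Lantern against each rival (17 friends):
Lantern vs Kiln: Lantern preferred on 1+2+1 = 4 ballots; Kiln wins 13–4.
Lantern–Cedar: Lantern 11–6.
Lantern vs Maru: 4+2+1 = 7 for Lantern, 10 for Maru — Maru by 10–7.
Lantern–Grove: Grove 10–7.
Lantern–Fika: Fika 10–7.
Lantern beats Cedar; loses to Kiln, Maru, Grove, Fika — 1 pairwise win.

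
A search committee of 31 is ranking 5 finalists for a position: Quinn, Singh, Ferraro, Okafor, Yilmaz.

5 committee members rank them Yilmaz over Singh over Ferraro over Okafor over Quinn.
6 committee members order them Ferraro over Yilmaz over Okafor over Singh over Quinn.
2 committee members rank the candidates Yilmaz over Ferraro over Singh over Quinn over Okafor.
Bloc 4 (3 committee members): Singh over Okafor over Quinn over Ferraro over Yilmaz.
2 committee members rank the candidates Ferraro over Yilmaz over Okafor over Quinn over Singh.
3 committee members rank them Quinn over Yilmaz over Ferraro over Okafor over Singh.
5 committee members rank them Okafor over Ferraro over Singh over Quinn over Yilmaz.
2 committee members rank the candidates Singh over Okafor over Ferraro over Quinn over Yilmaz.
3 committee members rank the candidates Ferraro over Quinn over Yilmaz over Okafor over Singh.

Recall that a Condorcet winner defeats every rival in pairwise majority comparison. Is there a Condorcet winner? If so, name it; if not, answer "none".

Ferraro

Pairwise majorities:
Quinn vs Singh: Quinn is ranked higher on 2+3+3 = 8 ballots, Singh on 23. Singh wins 23–8.
Quinn vs Ferraro: Ferraro, 25–6.
Quinn vs Okafor: Quinn preferred on 2+3+3 = 8 ballots; Okafor wins 23–8.
Quinn vs Yilmaz: Quinn, 16–15.
Singh vs Ferraro: Ferraro, 21–10.
Singh vs Okafor: 12 to 19, Okafor.
Singh vs Yilmaz: Yilmaz, 21–10.
Ferraro vs Okafor: 5+6+2+2+3+3 = 21 for Ferraro, 10 for Okafor — Ferraro by 21–10.
Ferraro vs Yilmaz: Ferraro is ranked higher on 6+3+2+5+2+3 = 21 ballots, Yilmaz on 10. Ferraro wins 21–10.
Okafor vs Yilmaz: Yilmaz wins 21–10.
Ferraro beats each of Quinn, Singh, Okafor, Yilmaz — Ferraro is the Condorcet winner.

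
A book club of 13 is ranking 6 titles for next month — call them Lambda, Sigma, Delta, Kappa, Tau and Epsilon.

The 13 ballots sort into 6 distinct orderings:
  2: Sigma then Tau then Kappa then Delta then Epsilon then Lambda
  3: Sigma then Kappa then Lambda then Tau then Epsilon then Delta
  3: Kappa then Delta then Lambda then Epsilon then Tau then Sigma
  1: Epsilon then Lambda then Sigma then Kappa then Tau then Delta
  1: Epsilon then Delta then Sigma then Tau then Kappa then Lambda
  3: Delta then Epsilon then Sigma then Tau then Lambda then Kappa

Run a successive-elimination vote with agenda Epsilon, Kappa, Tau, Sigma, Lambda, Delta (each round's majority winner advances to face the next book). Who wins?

Delta

Round 1: Epsilon vs Kappa — 5–8, Kappa advances.
Round 2: Kappa vs Tau — 7–6, Kappa advances.
Round 3: Kappa vs Sigma — 3–10, Sigma advances.
Round 4: Sigma vs Lambda — 9–4, Sigma advances.
Round 5: Sigma vs Delta — 6–7, Delta advances.
Delta survives the agenda.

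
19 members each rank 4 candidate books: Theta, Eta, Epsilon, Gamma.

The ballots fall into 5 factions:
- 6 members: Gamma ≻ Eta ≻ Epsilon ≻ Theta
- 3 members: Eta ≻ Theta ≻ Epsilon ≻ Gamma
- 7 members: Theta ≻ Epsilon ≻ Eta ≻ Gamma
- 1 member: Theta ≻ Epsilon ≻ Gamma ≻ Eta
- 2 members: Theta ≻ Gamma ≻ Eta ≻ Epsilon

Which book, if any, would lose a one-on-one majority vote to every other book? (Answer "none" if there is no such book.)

Gamma

Head-to-head results (19 members):
Theta vs Eta: Theta, 10–9.
Theta vs Epsilon: Theta preferred on 3+7+1+2 = 13 ballots; Theta wins 13–6.
Theta vs Gamma: Theta wins 13–6.
Eta vs Epsilon: 11 to 8, Eta.
Eta vs Gamma: Eta, 10–9.
Epsilon vs Gamma: Epsilon preferred on 3+7+1 = 11 ballots; Epsilon wins 11–8.
Only Gamma has no wins; Gamma is the Condorcet loser.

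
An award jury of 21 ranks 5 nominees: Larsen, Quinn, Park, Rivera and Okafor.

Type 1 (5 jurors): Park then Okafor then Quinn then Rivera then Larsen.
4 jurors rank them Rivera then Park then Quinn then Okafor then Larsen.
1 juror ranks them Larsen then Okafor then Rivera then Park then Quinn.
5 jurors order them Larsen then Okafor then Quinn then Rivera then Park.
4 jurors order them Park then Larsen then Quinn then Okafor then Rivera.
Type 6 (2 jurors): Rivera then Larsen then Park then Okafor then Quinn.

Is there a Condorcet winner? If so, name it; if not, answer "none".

none

Check each pair by majority over 21 ballots:
Larsen vs Quinn: Larsen, 12–9.
Larsen vs Park: Park wins 13–8.
Larsen vs Rivera: Rivera, 11–10.
Larsen vs Okafor: Larsen, 12–9.
Quinn–Park: Park 16–5.
Quinn vs Rivera: Quinn wins 14–7.
Quinn vs Okafor: Okafor wins 13–8.
Park vs Rivera: Rivera wins 12–9.
Park vs Okafor: Park wins 15–6.
Rivera vs Okafor: Okafor wins 15–6.
Every nominee loses at least once (Larsen loses to Park; Quinn loses to Larsen; Park loses to Rivera; Rivera loses to Quinn; Okafor loses to Larsen). The majority relation contains the cycle Larsen → Quinn → Rivera → Larsen, so there is no Condorcet winner.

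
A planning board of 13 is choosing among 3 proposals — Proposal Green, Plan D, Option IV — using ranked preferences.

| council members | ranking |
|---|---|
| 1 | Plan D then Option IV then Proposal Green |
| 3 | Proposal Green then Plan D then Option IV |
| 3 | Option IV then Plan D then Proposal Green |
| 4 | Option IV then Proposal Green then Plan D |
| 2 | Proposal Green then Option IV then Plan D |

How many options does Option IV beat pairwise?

2

Option IV against each rival (13 council members):
Option IV vs Proposal Green: Option IV is ranked higher on 1+3+4 = 8 ballots, Proposal Green on 5. Option IV wins 8–5.
Option IV vs Plan D: Option IV is ranked higher on 3+4+2 = 9 ballots, Plan D on 4. Option IV wins 9–4.
Option IV beats Proposal Green, Plan D — 2 pairwise wins.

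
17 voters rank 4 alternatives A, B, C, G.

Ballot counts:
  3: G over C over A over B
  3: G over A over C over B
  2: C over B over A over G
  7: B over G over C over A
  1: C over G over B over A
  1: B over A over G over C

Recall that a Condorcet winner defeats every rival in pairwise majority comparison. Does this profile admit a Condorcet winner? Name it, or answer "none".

none

Head-to-head results (17 voters):
A vs B: A preferred on 3+3 = 6 ballots; B wins 11–6.
A vs C: 3+1 = 4 for A, 13 for C — C by 13–4.
A vs G: G, 14–3.
B vs C: 8 to 9, C.
B vs G: B preferred on 2+7+1 = 10 ballots; B wins 10–7.
C–G: G 14–3.
Each alternative drops at least one matchup (A loses to B; B loses to C; C loses to G; G loses to B); the cycle B → G → C → B rules out a Condorcet winner.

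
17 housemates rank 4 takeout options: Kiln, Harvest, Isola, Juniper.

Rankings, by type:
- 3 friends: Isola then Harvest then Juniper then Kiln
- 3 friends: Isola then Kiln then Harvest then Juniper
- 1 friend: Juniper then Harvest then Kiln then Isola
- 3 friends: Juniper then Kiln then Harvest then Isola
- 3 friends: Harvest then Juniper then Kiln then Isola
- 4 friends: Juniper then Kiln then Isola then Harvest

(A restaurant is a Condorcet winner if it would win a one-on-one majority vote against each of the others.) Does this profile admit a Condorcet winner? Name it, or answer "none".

Check each pair by majority over 17 ballots:
Kiln vs Harvest: 3+3+4 = 10 for Kiln, 7 for Harvest — Kiln by 10–7.
Kiln vs Isola: 1+3+3+4 = 11 for Kiln, 6 for Isola — Kiln by 11–6.
Kiln vs Juniper: Kiln is ranked higher on 3 ballots, Juniper on 14. Juniper wins 14–3.
Harvest vs Isola: 7 to 10, Isola.
Harvest vs Juniper: Harvest is ranked higher on 3+3+3 = 9 ballots, Juniper on 8. Harvest wins 9–8.
Isola vs Juniper: Isola is ranked higher on 3+3 = 6 ballots, Juniper on 11. Juniper wins 11–6.
No restaurant is unbeaten: Kiln loses to Juniper; Harvest loses to Kiln; Isola loses to Kiln; Juniper loses to Harvest. In particular Kiln → Harvest → Juniper → Kiln is a majority cycle — no Condorcet winner exists.

none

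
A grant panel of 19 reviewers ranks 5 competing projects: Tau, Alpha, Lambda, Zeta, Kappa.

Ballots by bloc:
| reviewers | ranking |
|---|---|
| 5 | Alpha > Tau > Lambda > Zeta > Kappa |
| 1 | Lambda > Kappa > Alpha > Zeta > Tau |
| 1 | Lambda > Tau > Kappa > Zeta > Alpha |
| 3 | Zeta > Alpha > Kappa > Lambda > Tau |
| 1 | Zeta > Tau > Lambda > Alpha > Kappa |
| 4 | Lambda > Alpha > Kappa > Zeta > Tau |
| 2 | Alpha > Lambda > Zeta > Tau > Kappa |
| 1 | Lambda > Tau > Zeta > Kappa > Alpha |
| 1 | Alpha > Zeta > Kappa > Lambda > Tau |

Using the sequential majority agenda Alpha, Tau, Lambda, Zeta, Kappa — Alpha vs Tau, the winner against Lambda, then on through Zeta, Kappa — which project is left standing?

Alpha

Round 1: Alpha vs Tau — 16–3, Alpha advances.
Round 2: Alpha vs Lambda — 11–8, Alpha advances.
Round 3: Alpha vs Zeta — 13–6, Alpha advances.
Round 4: Alpha vs Kappa — 16–3, Alpha advances.
Alpha survives the agenda.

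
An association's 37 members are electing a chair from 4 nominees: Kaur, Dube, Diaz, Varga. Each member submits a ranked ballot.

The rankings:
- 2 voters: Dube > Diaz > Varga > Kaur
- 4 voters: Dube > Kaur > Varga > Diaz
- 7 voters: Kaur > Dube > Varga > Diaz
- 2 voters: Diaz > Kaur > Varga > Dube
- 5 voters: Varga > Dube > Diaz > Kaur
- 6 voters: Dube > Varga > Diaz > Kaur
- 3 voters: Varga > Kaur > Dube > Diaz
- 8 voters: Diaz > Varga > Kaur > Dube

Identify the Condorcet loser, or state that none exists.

Head-to-head results (37 voters):
Kaur vs Dube: 7+2+3+8 = 20 for Kaur, 17 for Dube — Kaur by 20–17.
Kaur vs Diaz: Kaur is ranked higher on 4+7+3 = 14 ballots, Diaz on 23. Diaz wins 23–14.
Kaur vs Varga: Varga wins 24–13.
Dube vs Diaz: Dube is ranked higher on 2+4+7+5+6+3 = 27 ballots, Diaz on 10. Dube wins 27–10.
Dube–Varga: Dube 19–18.
Diaz vs Varga: Diaz is ranked higher on 2+2+8 = 12 ballots, Varga on 25. Varga wins 25–12.
Each candidate has at least one pairwise win (Kaur beats Dube; Dube beats Diaz; Diaz beats Kaur; Varga beats Kaur) — no Condorcet loser.

none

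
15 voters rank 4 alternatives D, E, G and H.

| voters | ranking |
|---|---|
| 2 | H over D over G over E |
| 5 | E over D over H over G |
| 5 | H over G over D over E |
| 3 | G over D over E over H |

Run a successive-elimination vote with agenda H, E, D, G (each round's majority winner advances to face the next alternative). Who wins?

Round 1: H vs E — 7–8, E advances.
Round 2: E vs D — 5–10, D advances.
Round 3: D vs G — 7–8, G advances.
G survives the agenda.

G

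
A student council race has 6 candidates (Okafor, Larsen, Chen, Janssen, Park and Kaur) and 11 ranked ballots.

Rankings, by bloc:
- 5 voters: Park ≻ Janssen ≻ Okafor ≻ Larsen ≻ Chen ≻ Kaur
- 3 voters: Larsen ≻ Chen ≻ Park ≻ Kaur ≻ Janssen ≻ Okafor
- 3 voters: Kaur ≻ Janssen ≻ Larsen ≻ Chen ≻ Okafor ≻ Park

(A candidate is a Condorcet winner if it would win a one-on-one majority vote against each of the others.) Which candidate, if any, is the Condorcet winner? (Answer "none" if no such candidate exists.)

Head-to-head results (11 voters):
Okafor vs Larsen: Larsen wins 6–5.
Okafor vs Chen: Chen, 6–5.
Okafor vs Janssen: Janssen, 11–0.
Okafor–Park: Park 8–3.
Okafor–Kaur: Kaur 6–5.
Larsen–Chen: Larsen 11–0.
Larsen vs Janssen: Janssen, 8–3.
Larsen vs Park: 6 to 5, Larsen.
Larsen–Kaur: Larsen 8–3.
Chen vs Janssen: Chen is ranked higher on 3 ballots, Janssen on 8. Janssen wins 8–3.
Chen vs Park: 3+3 = 6 for Chen, 5 for Park — Chen by 6–5.
Chen vs Kaur: Chen wins 8–3.
Janssen–Park: Park 8–3.
Janssen vs Kaur: Kaur, 6–5.
Park vs Kaur: Park is ranked higher on 5+3 = 8 ballots, Kaur on 3. Park wins 8–3.
Each candidate drops at least one matchup (Okafor loses to Larsen; Larsen loses to Janssen; Chen loses to Larsen; Janssen loses to Park; Park loses to Larsen; Kaur loses to Larsen); the cycle Larsen > Park > Janssen > Larsen rules out a Condorcet winner.

none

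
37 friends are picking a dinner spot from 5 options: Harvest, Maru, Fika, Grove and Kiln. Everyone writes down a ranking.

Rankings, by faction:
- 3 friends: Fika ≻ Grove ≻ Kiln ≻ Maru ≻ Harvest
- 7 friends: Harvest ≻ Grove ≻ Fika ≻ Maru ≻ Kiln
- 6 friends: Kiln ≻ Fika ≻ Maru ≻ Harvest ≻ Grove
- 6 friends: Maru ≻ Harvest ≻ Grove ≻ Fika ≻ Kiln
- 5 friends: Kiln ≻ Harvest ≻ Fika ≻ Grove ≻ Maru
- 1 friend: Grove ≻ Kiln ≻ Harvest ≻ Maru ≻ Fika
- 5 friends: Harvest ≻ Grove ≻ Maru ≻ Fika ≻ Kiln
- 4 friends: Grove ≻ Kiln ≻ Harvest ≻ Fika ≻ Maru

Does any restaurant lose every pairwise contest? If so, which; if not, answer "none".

Maru

Pairwise majorities:
Harvest vs Maru: 22 to 15, Harvest.
Harvest vs Fika: Harvest wins 28–9.
Harvest vs Grove: Harvest is ranked higher on 7+6+6+5+5 = 29 ballots, Grove on 8. Harvest wins 29–8.
Harvest vs Kiln: 18 to 19, Kiln.
Maru vs Fika: Fika, 25–12.
Maru vs Grove: Grove wins 25–12.
Maru vs Kiln: 18 to 19, Kiln.
Fika vs Grove: 3+6+5 = 14 for Fika, 23 for Grove — Grove by 23–14.
Fika vs Kiln: Fika wins 21–16.
Grove vs Kiln: 26 to 11, Grove.
Only Maru has no wins; Maru is the Condorcet loser.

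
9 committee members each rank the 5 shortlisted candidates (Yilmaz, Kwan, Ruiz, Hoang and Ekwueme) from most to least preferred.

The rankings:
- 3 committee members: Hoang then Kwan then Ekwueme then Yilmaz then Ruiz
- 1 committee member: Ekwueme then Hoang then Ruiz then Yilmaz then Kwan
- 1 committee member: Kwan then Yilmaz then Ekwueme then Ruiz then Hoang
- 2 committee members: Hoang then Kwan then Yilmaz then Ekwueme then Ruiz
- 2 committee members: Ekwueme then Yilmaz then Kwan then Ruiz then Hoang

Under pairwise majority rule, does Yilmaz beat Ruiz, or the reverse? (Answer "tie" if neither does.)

Ballots ranking Yilmaz above Ruiz: 3 + 1 + 2 + 2 = 8.
Ballots ranking Ruiz above Yilmaz: 9 − 8 = 1.
Yilmaz wins the head-to-head 8–1.

Yilmaz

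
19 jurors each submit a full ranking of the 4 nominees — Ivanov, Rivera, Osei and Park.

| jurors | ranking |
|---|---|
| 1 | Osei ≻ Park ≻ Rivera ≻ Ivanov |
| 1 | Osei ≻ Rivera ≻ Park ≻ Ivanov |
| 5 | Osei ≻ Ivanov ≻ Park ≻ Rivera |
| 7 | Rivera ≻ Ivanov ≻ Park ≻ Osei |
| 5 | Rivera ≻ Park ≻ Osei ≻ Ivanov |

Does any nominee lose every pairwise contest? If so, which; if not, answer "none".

Pairwise majorities:
Ivanov–Rivera: Rivera 14–5.
Ivanov vs Osei: Ivanov is ranked higher on 7 ballots, Osei on 12. Osei wins 12–7.
Ivanov–Park: Ivanov 12–7.
Rivera vs Osei: 7+5 = 12 for Rivera, 7 for Osei — Rivera by 12–7.
Rivera vs Park: Rivera, 13–6.
Osei vs Park: 7 to 12, Park.
Every nominee wins at least one matchup (Ivanov beats Park; Rivera beats Ivanov; Osei beats Ivanov; Park beats Osei), so there is no Condorcet loser.

none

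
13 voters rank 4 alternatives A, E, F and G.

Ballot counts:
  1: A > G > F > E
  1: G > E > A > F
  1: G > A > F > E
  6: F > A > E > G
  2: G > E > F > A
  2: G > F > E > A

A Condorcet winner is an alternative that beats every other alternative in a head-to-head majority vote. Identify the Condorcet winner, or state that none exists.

none

Check each pair by majority over 13 ballots:
A vs E: 8 to 5, A.
A vs F: F wins 10–3.
A vs G: 7 to 6, A.
E vs F: F, 10–3.
E vs G: 6 for E, 7 for G — G by 7–6.
F vs G: F is ranked higher on 6 ballots, G on 7. G wins 7–6.
Each alternative drops at least one matchup (A loses to F; E loses to A; F loses to G; G loses to A); the cycle A → G → F → A rules out a Condorcet winner.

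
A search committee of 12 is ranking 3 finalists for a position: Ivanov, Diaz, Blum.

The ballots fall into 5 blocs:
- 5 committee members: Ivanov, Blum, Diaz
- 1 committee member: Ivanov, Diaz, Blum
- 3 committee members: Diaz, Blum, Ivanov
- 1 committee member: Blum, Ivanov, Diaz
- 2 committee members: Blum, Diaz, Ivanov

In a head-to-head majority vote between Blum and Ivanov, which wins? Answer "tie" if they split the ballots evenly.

Ballots ranking Blum above Ivanov: 3 + 1 + 2 = 6.
Ballots ranking Ivanov above Blum: 12 − 6 = 6.
6–6: the pair ties.

tie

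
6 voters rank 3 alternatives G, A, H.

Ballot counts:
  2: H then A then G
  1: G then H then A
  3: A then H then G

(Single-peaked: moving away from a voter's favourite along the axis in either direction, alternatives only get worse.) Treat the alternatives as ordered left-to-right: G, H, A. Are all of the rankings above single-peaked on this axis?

yes

Axis positions: G=1, H=2, A=3.
Group 1 (peak H at position 2): ranking walks positions 2-3-1, expanding outward from the peak — single-peaked.
Group 2 (peak G at position 1): ranking walks positions 1-2-3, expanding outward from the peak — single-peaked.
Group 3 (peak A at position 3): ranking walks positions 3-2-1, expanding outward from the peak — single-peaked.
Every ranking is single-peaked on this axis.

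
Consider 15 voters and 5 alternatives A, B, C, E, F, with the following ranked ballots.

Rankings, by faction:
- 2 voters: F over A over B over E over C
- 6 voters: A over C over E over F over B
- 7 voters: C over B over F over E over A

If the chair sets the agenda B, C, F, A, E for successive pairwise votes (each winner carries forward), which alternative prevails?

Round 1: B vs C — 2–13, C advances.
Round 2: C vs F — 13–2, C advances.
Round 3: C vs A — 7–8, A advances.
Round 4: A vs E — 8–7, A advances.
The agenda winner is A.

A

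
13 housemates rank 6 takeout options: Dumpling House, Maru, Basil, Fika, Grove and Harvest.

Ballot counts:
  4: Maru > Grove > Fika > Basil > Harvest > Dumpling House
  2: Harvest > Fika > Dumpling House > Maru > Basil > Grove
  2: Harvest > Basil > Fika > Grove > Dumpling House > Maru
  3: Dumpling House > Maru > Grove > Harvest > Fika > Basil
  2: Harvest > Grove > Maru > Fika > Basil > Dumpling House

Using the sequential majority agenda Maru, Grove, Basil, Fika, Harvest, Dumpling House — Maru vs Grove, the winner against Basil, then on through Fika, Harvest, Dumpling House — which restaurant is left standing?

Round 1: Maru vs Grove — 9–4, Maru advances.
Round 2: Maru vs Basil — 11–2, Maru advances.
Round 3: Maru vs Fika — 9–4, Maru advances.
Round 4: Maru vs Harvest — 7–6, Maru advances.
Round 5: Maru vs Dumpling House — 6–7, Dumpling House advances.
Dumpling House survives the agenda.

Dumpling House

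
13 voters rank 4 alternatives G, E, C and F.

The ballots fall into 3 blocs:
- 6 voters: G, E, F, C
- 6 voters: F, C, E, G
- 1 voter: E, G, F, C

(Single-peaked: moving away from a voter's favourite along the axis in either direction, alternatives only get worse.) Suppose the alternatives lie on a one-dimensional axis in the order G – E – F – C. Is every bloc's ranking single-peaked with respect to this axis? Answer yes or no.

Axis positions: G=1, E=2, F=3, C=4.
Bloc 1 (peak G at position 1): ranking walks positions 1-2-3-4, expanding outward from the peak — single-peaked.
Bloc 2 (peak F at position 3): ranking walks positions 3-4-2-1, expanding outward from the peak — single-peaked.
Bloc 3 (peak E at position 2): ranking walks positions 2-1-3-4, expanding outward from the peak — single-peaked.
Every ranking is single-peaked on this axis.

yes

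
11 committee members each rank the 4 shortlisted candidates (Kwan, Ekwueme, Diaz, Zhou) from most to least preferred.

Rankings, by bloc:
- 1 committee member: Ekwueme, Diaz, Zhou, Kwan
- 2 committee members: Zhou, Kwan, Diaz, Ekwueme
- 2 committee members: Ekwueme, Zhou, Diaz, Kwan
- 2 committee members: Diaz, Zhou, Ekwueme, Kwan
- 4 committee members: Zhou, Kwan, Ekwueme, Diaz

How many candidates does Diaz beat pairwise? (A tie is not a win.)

Diaz against each rival (11 committee members):
Diaz vs Kwan: Diaz is ranked higher on 1+2+2 = 5 ballots, Kwan on 6. Kwan wins 6–5.
Diaz–Ekwueme: Ekwueme 7–4.
Diaz–Zhou: Zhou 8–3.
Diaz beats no one; loses to Kwan, Ekwueme, Zhou — 0 pairwise wins.

0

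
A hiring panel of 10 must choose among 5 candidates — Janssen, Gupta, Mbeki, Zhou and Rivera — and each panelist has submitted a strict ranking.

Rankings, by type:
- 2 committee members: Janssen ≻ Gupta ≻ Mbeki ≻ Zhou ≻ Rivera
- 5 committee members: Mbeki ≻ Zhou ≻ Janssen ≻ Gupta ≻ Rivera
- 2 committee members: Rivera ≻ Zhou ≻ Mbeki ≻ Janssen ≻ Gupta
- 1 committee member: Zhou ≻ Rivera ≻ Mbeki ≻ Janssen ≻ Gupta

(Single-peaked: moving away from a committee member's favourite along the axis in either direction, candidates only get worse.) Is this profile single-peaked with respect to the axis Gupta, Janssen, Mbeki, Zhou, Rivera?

Axis positions: Gupta=1, Janssen=2, Mbeki=3, Zhou=4, Rivera=5.
Type 1 (peak Janssen at position 2): ranking walks positions 2-1-3-4-5, expanding outward from the peak — single-peaked.
Type 2 (peak Mbeki at position 3): ranking walks positions 3-4-2-1-5, expanding outward from the peak — single-peaked.
Type 3 (peak Rivera at position 5): ranking walks positions 5-4-3-2-1, expanding outward from the peak — single-peaked.
Type 4 (peak Zhou at position 4): ranking walks positions 4-5-3-2-1, expanding outward from the peak — single-peaked.
Every ranking is single-peaked on this axis.

yes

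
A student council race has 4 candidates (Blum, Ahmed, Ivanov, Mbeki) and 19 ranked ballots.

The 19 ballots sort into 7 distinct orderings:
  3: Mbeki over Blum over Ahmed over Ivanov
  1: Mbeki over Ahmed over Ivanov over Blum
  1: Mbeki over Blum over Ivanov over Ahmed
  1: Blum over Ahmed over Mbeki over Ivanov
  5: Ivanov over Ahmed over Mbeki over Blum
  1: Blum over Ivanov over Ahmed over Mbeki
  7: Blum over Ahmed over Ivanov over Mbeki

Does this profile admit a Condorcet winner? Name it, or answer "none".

Head-to-head results (19 voters):
Blum vs Ahmed: 3+1+1+1+7 = 13 for Blum, 6 for Ahmed — Blum by 13–6.
Blum vs Ivanov: Blum preferred on 3+1+1+1+7 = 13 ballots; Blum wins 13–6.
Blum vs Mbeki: Mbeki wins 10–9.
Ahmed vs Ivanov: 3+1+1+7 = 12 for Ahmed, 7 for Ivanov — Ahmed by 12–7.
Ahmed vs Mbeki: Ahmed preferred on 1+5+1+7 = 14 ballots; Ahmed wins 14–5.
Ivanov vs Mbeki: Ivanov is ranked higher on 5+1+7 = 13 ballots, Mbeki on 6. Ivanov wins 13–6.
No candidate is unbeaten: Blum loses to Mbeki; Ahmed loses to Blum; Ivanov loses to Blum; Mbeki loses to Ahmed. In particular Blum > Ahmed > Mbeki > Blum is a majority cycle — no Condorcet winner exists.

none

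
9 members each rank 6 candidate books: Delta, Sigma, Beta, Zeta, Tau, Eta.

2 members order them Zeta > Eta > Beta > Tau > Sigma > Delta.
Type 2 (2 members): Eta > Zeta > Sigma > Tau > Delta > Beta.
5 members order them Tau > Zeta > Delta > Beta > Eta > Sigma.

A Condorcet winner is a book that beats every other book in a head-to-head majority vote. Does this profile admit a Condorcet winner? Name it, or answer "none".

Check each pair by majority over 9 ballots:
Delta vs Sigma: Delta, 5–4.
Delta vs Beta: Delta wins 7–2.
Delta vs Zeta: Zeta wins 9–0.
Delta vs Tau: Tau wins 9–0.
Delta vs Eta: Delta is ranked higher on 5 ballots, Eta on 4. Delta wins 5–4.
Sigma vs Beta: Beta, 7–2.
Sigma vs Zeta: Zeta wins 9–0.
Sigma vs Tau: Sigma is ranked higher on 2 ballots, Tau on 7. Tau wins 7–2.
Sigma vs Eta: Eta wins 9–0.
Beta–Zeta: Zeta 9–0.
Beta vs Tau: Tau wins 7–2.
Beta vs Eta: Beta wins 5–4.
Zeta–Tau: Tau 5–4.
Zeta vs Eta: Zeta is ranked higher on 2+5 = 7 ballots, Eta on 2. Zeta wins 7–2.
Tau vs Eta: Tau is ranked higher on 5 ballots, Eta on 4. Tau wins 5–4.
Tau wins every pairwise contest, so Tau is the Condorcet winner.

Tau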